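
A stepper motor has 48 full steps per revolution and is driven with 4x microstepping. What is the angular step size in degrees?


step = 360/(48*4) = 360/192 = 1.8750

1.8750 degrees


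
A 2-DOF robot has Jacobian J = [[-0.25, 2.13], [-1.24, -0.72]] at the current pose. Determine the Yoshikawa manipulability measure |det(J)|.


det(J) = -0.25*-0.72 - (2.13)*(-1.24) = 2.8212
|det(J)| = 2.8212

2.8212


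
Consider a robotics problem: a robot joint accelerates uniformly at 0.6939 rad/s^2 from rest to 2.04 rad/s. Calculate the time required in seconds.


t = delta_omega / alpha = 2.04 / 0.6939 = 2.9399

2.9399 s


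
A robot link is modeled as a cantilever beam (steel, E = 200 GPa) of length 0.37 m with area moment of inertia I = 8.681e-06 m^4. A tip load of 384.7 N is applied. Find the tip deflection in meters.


delta = F*L^3/(3*E*I) = 384.7*0.37^3/(3*2.000e+11*8.681e-06)
      = 19.4862091/5208600 = 3.7412e-06

3.7412e-06 m


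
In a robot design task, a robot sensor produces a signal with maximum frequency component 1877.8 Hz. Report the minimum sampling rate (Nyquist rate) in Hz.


f_s,min = 2*f_max = 2*1877.8 = 3755.6000

3755.6000 Hz


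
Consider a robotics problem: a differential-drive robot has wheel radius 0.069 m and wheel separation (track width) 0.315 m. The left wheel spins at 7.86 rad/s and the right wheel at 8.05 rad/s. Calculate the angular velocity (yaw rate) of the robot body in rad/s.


omega = r*(wR - wL)/L = 0.069*(8.05 - (7.86))/0.315 = 0.0416

0.0416 rad/s


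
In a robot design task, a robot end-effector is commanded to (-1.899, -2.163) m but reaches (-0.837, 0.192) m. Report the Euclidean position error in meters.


dx = -0.837 - (-1.899) = 1.0620, dy = 0.192 - (-2.163) = 2.3550
err = sqrt(1.127844 + 5.546025) = 2.5834

2.5834 m


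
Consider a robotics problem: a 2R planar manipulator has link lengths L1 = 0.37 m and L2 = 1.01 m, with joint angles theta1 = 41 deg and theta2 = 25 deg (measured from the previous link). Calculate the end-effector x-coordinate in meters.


x = L1*cos(th1) + L2*cos(th1+th2) = 0.37*cos(41 deg) + 1.01*cos(66 deg) = 0.6900

0.6900 m


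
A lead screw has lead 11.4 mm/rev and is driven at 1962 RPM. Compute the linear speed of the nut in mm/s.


v = lead * (RPM/60) = 11.4*1962/60 = 372.7800

372.7800 mm/s


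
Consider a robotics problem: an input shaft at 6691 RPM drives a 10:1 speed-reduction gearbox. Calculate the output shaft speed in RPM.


omega_out = omega_in / N = 6691 / 10 = 669.1000

669.1000 RPM


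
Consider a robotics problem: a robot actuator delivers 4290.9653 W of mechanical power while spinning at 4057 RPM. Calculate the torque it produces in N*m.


omega = 4057 * 2*pi/60 = 424.848047 rad/s
tau = P / omega = 4290.9653 / 424.848047 = 10.1000

10.1000 N*m


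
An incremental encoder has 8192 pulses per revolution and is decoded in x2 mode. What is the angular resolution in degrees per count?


resolution = 360 / (PPR * 2) = 360 / 16384 = 0.0220

0.0220 degrees


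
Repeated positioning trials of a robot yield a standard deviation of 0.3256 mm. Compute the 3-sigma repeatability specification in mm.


repeatability = 3*sigma = 3*0.3256 = 0.9768

0.9768 mm


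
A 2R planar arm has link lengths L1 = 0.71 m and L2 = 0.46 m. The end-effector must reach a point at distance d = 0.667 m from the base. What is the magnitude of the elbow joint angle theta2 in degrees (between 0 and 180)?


cos(th2) = (d^2 - L1^2 - L2^2)/(2*L1*L2) = (0.667^2 - 0.71^2 - 0.46^2)/(2*0.71*0.46) = -0.41459124
th2 = acos(-0.41459124) = 114.4936 deg

114.4936 degrees


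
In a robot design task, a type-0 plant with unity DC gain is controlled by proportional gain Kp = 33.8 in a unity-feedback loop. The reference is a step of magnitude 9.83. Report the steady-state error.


e_ss = R/(1 + Kp) = 9.83/(1 + 33.8) = 9.83/34.8000 = 0.2825

0.2825


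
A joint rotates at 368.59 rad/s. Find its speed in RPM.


RPM = 368.59 * 60/(2*pi) = 3519.7752

3519.7752 RPM


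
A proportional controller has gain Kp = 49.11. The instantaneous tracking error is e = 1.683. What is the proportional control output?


u_P = Kp * e = 49.11 * 1.683 = 82.6521

82.6521


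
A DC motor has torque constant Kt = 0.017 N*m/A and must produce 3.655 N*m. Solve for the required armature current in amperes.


I = tau / Kt = 3.655/0.017 = 215.0000

215.0000 A


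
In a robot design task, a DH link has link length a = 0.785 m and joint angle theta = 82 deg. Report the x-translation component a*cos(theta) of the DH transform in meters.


a*cos(theta) = 0.785*cos(82 deg) = 0.1093

0.1093 m


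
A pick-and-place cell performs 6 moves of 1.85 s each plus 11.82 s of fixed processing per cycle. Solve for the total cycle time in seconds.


T = 6*1.85 + 11.82 = 22.9200

22.9200 s


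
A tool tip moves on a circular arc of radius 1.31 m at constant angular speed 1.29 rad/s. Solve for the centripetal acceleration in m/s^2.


a_c = omega^2 * r = 1.29^2 * 1.31 = 2.1800

2.1800 m/s^2


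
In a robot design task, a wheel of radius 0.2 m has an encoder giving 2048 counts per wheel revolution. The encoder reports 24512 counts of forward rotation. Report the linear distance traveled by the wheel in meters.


revs = 24512/2048 = 11.968750
d = revs * 2*pi*r = 11.968750 * 2*pi*0.2 = 15.0404

15.0404 m


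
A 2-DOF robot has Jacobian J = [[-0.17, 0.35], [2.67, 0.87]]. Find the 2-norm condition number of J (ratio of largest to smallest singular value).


JJ^T eigenvalues: trace(JJ^T) = 8.0372, det(JJ^T) = det(J)^2 = 1.17158976
s_max^2 = (8.0372 + sqrt(59.91022480))/2 = 7.88868478
s_min^2 = (8.0372 - sqrt(59.91022480))/2 = 0.14851522
kappa = s_max/s_min = sqrt(7.88868478/0.14851522) = 7.2881

7.2881


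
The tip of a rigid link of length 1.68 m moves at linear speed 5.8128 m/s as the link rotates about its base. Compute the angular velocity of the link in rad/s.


omega = v / L = 5.8128 / 1.68 = 3.4600

3.4600 rad/s


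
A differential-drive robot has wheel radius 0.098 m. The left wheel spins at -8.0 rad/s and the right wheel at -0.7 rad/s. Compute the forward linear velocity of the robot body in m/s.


v = r*(wR + wL)/2 = 0.098*(-0.7 + -8.0)/2 = -0.4263

-0.4263 m/s


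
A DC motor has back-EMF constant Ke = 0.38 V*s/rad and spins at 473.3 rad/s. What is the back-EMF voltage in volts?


V_emf = Ke * omega = 0.38*473.3 = 179.8540

179.8540 V


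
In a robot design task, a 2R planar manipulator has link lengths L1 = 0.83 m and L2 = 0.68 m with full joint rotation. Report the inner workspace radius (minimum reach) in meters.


r_min = |L1 - L2| = |0.83 - 0.68| = 0.1500

0.1500 m


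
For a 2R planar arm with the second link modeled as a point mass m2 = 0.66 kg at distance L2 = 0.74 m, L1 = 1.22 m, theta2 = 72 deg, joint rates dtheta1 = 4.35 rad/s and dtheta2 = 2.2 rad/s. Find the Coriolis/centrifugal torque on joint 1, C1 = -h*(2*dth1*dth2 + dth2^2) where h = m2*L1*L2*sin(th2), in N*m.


h = m2*L1*L2*sin(th2) = 0.66*1.22*0.74*sin(72 deg) = 0.566685
C1 = -h*(2*4.35*2.2 + 2.2^2) = -0.566685*23.9800 = -13.5891

-13.5891 N*m


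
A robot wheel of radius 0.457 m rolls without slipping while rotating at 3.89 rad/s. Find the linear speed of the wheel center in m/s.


v = omega * r = 3.89 * 0.457 = 1.7777

1.7777 m/s


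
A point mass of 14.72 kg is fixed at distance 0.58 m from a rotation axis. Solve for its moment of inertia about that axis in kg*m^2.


I = m*r^2 = 14.72*0.58^2 = 4.9518

4.9518 kg*m^2


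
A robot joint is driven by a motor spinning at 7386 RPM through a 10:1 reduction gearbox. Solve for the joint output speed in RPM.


omega_joint = omega_motor / N = 7386 / 10 = 738.6000

738.6000 RPM


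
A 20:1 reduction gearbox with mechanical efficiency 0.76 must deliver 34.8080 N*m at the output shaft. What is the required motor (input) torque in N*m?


tau_in = tau_out / (N * eta) = 34.8080 / (20 * 0.76) = 2.2900

2.2900 N*m


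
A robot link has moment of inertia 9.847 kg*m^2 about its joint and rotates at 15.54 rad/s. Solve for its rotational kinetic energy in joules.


KE = (1/2)*I*omega^2 = 0.5*9.847*15.54^2 = 1188.9839

1188.9839 J


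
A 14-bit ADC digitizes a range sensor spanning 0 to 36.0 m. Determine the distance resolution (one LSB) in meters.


res = range / 2^n = 36.0/2^14 = 36.0/16384 = 0.0022

0.0022 m


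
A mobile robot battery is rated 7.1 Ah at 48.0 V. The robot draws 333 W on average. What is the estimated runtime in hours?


E = 7.1*48.0 = 340.8000 Wh
t = E/P = 340.8000/333 = 1.0234

1.0234 hours


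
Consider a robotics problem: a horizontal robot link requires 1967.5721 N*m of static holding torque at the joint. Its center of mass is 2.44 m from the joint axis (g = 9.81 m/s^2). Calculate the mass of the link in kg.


m = tau / (g*L) = 1967.5721 / (9.81 * 2.44) = 82.2000

82.2000 kg


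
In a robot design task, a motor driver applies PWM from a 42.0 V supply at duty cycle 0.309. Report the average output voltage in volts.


V_avg = V_supply * D = 42.0*0.309 = 12.9780

12.9780 V


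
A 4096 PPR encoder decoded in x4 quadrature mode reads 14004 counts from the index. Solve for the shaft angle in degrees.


angle = counts * 360 / (PPR*4) = 14004 * 360 / 16384 = 307.7051

307.7051 degrees


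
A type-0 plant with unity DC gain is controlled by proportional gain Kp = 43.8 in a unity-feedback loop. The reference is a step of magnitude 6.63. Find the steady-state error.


e_ss = R/(1 + Kp) = 6.63/(1 + 43.8) = 6.63/44.8000 = 0.1480

0.1480


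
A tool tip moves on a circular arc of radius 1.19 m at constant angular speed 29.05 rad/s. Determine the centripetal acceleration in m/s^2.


a_c = omega^2 * r = 29.05^2 * 1.19 = 1004.2440

1004.2440 m/s^2


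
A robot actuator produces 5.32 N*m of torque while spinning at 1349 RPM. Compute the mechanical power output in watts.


omega = 1349 * 2*pi/60 = 141.266950 rad/s
P = tau * omega = 5.32 * 141.266950 = 751.5402

751.5402 W


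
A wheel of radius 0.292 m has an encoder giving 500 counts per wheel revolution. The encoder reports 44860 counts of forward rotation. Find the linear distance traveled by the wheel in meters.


revs = 44860/500 = 89.720000
d = revs * 2*pi*r = 89.720000 * 2*pi*0.292 = 164.6084

164.6084 m


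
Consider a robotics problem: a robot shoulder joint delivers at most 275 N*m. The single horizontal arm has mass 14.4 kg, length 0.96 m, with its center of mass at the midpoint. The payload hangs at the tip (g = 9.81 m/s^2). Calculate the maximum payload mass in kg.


tau_arm = m_arm*g*(L/2) = 14.4*9.81*0.96/2 = 67.8067 N*m
tau_payload = tau_max - tau_arm = 275 - 67.8067 = 207.1933
m_payload = tau_payload / (g*L) = 207.1933 / (9.81*0.96) = 22.0006

22.0006 kg


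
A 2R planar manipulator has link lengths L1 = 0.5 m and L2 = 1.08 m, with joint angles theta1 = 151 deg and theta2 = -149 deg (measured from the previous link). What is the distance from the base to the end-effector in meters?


x = L1*cos(th1) + L2*cos(th1+th2) = 0.642032
y = L1*sin(th1) + L2*sin(th1+th2) = 0.280096
d = sqrt(x^2 + y^2) = sqrt(0.412205 + 0.078454) = 0.7005

0.7005 m


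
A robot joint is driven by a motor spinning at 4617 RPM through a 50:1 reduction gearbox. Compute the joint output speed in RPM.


omega_joint = omega_motor / N = 4617 / 50 = 92.3400

92.3400 RPM


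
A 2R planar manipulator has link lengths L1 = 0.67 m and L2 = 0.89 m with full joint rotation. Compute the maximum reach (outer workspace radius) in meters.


r_max = L1 + L2 = 0.67 + 0.89 = 1.5600

1.5600 m


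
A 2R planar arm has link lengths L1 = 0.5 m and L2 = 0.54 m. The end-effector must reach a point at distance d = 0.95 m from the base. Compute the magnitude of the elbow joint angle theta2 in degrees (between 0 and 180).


cos(th2) = (d^2 - L1^2 - L2^2)/(2*L1*L2) = (0.95^2 - 0.5^2 - 0.54^2)/(2*0.5*0.54) = 0.66833333
th2 = acos(0.66833333) = 48.0614 deg

48.0614 degrees


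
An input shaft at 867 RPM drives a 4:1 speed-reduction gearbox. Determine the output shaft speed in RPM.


omega_out = omega_in / N = 867 / 4 = 216.7500

216.7500 RPM


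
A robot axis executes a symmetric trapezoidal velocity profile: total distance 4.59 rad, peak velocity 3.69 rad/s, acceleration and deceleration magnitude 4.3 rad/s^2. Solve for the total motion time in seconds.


t_acc = v/a = 3.69/4.3 = 0.858140 s
d_acc = v^2/(2a) = 1.583267 rad (each ramp)
d_cruise = 4.59 - 2*1.583267 = 1.423466 rad
t_cruise = 1.423466/3.69 = 0.385763 s
t_total = 2*0.858140 + 0.385763 = 2.1020

2.1020 s


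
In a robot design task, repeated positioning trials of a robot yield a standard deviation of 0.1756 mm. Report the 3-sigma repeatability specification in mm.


repeatability = 3*sigma = 3*0.1756 = 0.5268

0.5268 mm


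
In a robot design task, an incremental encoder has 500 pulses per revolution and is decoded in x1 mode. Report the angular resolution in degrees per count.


resolution = 360 / (PPR * 1) = 360 / 500 = 0.7200

0.7200 degrees


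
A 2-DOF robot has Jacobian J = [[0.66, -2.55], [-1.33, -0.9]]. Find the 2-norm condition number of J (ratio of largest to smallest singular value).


JJ^T eigenvalues: trace(JJ^T) = 9.5170, det(JJ^T) = det(J)^2 = 15.88421025
s_max^2 = (9.5170 + sqrt(27.03644800))/2 = 7.35832923
s_min^2 = (9.5170 - sqrt(27.03644800))/2 = 2.15867077
kappa = s_max/s_min = sqrt(7.35832923/2.15867077) = 1.8463

1.8463


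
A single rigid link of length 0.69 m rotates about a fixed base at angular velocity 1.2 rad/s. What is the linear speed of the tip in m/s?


v = L*omega = 0.69 * 1.2 = 0.8280

0.8280 m/s


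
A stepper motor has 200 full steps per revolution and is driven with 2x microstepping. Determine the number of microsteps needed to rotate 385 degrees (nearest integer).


step_size = 360/(200*2) = 360/400 = 0.900000 deg
n = 385/(360/400) = 385*400/360 = 427.7778 -> 428

428 steps


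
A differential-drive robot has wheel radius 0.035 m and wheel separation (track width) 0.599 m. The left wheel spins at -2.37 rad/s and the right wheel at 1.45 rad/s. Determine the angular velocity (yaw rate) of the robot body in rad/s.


omega = r*(wR - wL)/L = 0.035*(1.45 - (-2.37))/0.599 = 0.2232

0.2232 rad/s


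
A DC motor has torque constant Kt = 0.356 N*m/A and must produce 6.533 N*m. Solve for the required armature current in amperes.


I = tau / Kt = 6.533/0.356 = 18.3511

18.3511 A


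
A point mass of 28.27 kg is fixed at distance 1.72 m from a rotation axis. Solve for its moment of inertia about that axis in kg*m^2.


I = m*r^2 = 28.27*1.72^2 = 83.6340

83.6340 kg*m^2


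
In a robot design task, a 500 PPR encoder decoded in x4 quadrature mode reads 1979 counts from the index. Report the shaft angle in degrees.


angle = counts * 360 / (PPR*4) = 1979 * 360 / 2000 = 356.2200

356.2200 degrees


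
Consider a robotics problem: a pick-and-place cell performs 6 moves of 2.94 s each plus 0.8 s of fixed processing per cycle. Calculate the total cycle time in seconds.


T = 6*2.94 + 0.8 = 18.4400

18.4400 s


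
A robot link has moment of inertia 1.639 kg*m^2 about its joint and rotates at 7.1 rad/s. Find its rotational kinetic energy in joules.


KE = (1/2)*I*omega^2 = 0.5*1.639*7.1^2 = 41.3110

41.3110 J


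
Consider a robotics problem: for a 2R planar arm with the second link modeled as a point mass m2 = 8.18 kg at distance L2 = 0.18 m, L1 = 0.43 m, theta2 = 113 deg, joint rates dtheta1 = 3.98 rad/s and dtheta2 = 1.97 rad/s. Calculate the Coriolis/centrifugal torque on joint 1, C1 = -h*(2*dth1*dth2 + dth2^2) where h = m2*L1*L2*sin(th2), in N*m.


h = m2*L1*L2*sin(th2) = 8.18*0.43*0.18*sin(113 deg) = 0.582801
C1 = -h*(2*3.98*1.97 + 1.97^2) = -0.582801*19.5621 = -11.4008

-11.4008 N*m


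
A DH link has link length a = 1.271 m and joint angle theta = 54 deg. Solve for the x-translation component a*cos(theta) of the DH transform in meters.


a*cos(theta) = 1.271*cos(54 deg) = 0.7471

0.7471 m


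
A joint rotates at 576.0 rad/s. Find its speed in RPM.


RPM = 576.0 * 60/(2*pi) = 5500.3948

5500.3948 RPM


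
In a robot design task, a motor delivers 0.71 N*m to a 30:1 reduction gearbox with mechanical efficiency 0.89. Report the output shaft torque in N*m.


tau_out = tau_in * N * eta = 0.71 * 30 * 0.89 = 18.9570

18.9570 N*m


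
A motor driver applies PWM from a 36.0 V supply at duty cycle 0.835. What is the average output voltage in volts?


V_avg = V_supply * D = 36.0*0.835 = 30.0600

30.0600 V


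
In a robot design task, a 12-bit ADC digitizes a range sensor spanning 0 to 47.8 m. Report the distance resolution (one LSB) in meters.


res = range / 2^n = 47.8/2^12 = 47.8/4096 = 0.0117

0.0117 m


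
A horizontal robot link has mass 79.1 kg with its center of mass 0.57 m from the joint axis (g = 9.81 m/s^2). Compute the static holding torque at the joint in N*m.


tau = m*g*L = 79.1 * 9.81 * 0.57 = 442.3035

442.3035 N*m


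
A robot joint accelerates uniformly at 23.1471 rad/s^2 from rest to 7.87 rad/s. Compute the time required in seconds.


t = delta_omega / alpha = 7.87 / 23.1471 = 0.3400

0.3400 s


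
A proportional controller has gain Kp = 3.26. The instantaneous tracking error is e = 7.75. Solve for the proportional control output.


u_P = Kp * e = 3.26 * 7.75 = 25.2650

25.2650


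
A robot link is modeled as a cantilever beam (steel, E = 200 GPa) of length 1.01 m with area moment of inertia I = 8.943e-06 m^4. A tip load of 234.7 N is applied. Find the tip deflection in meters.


delta = F*L^3/(3*E*I) = 234.7*1.01^3/(3*2.000e+11*8.943e-06)
      = 241.8116447/5365800 = 4.5065e-05

4.5065e-05 m


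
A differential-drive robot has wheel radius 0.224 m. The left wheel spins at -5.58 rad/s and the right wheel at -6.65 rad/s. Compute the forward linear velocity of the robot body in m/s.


v = r*(wR + wL)/2 = 0.224*(-6.65 + -5.58)/2 = -1.3698

-1.3698 m/s


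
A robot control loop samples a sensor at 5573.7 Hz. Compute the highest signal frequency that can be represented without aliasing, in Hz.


f_max = f_s/2 = 5573.7/2 = 2786.8500

2786.8500 Hz


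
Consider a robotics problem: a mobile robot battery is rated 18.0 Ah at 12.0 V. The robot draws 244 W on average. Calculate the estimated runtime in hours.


E = 18.0*12.0 = 216.0000 Wh
t = E/P = 216.0000/244 = 0.8852

0.8852 hours


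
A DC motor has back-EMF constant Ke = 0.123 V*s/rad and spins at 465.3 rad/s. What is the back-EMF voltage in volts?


V_emf = Ke * omega = 0.123*465.3 = 57.2319

57.2319 V


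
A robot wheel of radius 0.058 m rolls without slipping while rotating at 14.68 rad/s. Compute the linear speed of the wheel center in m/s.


v = omega * r = 14.68 * 0.058 = 0.8514

0.8514 m/s


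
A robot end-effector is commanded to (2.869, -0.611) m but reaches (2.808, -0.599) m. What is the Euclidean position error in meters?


dx = 2.808 - (2.869) = -0.0610, dy = -0.599 - (-0.611) = 0.0120
err = sqrt(0.003721 + 0.000144) = 0.0622

0.0622 m


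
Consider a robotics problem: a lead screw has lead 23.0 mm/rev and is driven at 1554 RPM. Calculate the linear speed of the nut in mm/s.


v = lead * (RPM/60) = 23.0*1554/60 = 595.7000

595.7000 mm/s


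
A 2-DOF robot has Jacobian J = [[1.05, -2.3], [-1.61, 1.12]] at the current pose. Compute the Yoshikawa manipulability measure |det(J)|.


det(J) = 1.05*1.12 - (-2.3)*(-1.61) = -2.5270
|det(J)| = 2.5270

2.5270


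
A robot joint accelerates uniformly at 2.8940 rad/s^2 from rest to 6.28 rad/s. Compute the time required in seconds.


t = delta_omega / alpha = 6.28 / 2.8940 = 2.1700

2.1700 s


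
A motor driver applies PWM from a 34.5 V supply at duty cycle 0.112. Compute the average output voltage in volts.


V_avg = V_supply * D = 34.5*0.112 = 3.8640

3.8640 V


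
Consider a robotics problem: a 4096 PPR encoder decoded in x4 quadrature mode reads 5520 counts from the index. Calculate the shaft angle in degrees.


angle = counts * 360 / (PPR*4) = 5520 * 360 / 16384 = 121.2891

121.2891 degrees


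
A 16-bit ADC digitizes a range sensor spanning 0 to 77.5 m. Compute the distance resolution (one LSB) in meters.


res = range / 2^n = 77.5/2^16 = 77.5/65536 = 0.0012

0.0012 m


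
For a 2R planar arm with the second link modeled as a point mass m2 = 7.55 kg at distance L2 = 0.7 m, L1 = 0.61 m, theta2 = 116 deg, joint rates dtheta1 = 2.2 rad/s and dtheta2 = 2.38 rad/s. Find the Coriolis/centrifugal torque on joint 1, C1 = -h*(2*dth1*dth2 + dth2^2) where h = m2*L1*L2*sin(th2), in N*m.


h = m2*L1*L2*sin(th2) = 7.55*0.61*0.7*sin(116 deg) = 2.897577
C1 = -h*(2*2.2*2.38 + 2.38^2) = -2.897577*16.1364 = -46.7565

-46.7565 N*m


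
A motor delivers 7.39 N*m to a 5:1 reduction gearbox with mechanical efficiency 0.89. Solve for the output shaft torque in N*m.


tau_out = tau_in * N * eta = 7.39 * 5 * 0.89 = 32.8855

32.8855 N*m


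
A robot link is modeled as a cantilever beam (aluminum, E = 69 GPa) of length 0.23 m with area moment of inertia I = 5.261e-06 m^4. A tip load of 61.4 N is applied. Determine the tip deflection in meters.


delta = F*L^3/(3*E*I) = 61.4*0.23^3/(3*6.900e+10*5.261e-06)
      = 0.7470538/1089027 = 6.8598e-07

6.8598e-07 m


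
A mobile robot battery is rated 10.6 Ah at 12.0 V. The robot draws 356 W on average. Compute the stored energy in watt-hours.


E = capacity * V = 10.6*12.0 = 127.2000

127.2000 Wh


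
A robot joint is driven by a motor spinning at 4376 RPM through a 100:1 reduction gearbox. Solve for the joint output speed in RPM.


omega_joint = omega_motor / N = 4376 / 100 = 43.7600

43.7600 RPM


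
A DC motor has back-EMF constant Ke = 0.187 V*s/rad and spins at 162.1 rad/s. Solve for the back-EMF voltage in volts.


V_emf = Ke * omega = 0.187*162.1 = 30.3127

30.3127 V


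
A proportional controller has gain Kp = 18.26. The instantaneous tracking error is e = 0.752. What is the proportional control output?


u_P = Kp * e = 18.26 * 0.752 = 13.7315

13.7315


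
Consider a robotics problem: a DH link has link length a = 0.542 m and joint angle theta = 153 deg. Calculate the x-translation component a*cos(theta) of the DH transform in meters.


a*cos(theta) = 0.542*cos(153 deg) = -0.4829

-0.4829 m


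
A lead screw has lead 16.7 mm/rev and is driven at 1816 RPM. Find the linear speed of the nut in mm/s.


v = lead * (RPM/60) = 16.7*1816/60 = 505.4533

505.4533 mm/s


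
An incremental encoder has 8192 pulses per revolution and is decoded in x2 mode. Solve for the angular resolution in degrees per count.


resolution = 360 / (PPR * 2) = 360 / 16384 = 0.0220

0.0220 degrees


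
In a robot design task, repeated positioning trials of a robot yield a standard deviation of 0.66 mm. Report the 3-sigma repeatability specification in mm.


repeatability = 3*sigma = 3*0.66 = 1.9800

1.9800 mm


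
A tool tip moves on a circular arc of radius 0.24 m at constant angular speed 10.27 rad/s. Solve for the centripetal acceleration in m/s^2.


a_c = omega^2 * r = 10.27^2 * 0.24 = 25.3135

25.3135 m/s^2


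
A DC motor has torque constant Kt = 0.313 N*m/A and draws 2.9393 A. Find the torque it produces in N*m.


tau = Kt * I = 0.313*2.9393 = 0.9200

0.9200 N*m


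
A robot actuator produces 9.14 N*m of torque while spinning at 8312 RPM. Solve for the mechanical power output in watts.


omega = 8312 * 2*pi/60 = 870.430605 rad/s
P = tau * omega = 9.14 * 870.430605 = 7955.7357

7955.7357 W


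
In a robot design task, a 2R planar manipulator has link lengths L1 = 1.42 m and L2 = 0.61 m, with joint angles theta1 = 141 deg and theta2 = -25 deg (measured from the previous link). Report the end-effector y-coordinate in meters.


y = L1*sin(th1) + L2*sin(th1+th2) = 1.42*sin(141 deg) + 0.61*sin(116 deg) = 1.4419

1.4419 m


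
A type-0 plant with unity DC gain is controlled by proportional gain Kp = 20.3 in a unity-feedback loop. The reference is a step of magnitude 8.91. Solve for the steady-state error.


e_ss = R/(1 + Kp) = 8.91/(1 + 20.3) = 8.91/21.3000 = 0.4183

0.4183


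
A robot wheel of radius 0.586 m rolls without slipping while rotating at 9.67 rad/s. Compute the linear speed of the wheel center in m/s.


v = omega * r = 9.67 * 0.586 = 5.6666

5.6666 m/s


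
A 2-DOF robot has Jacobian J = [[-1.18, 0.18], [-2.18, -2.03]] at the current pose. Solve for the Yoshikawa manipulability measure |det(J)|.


det(J) = -1.18*-2.03 - (0.18)*(-2.18) = 2.7878
|det(J)| = 2.7878

2.7878


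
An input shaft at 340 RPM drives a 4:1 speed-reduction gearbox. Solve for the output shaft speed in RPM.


omega_out = omega_in / N = 340 / 4 = 85.0000

85.0000 RPM


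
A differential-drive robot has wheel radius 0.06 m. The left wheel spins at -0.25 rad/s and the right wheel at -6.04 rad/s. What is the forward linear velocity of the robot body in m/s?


v = r*(wR + wL)/2 = 0.06*(-6.04 + -0.25)/2 = -0.1887

-0.1887 m/s


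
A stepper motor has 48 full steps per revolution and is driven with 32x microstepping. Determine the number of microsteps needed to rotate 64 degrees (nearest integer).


step_size = 360/(48*32) = 360/1536 = 0.234375 deg
n = 64/(360/1536) = 64*1536/360 = 273.0667 -> 273

273 steps


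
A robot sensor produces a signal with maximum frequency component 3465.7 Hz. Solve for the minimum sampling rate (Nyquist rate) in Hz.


f_s,min = 2*f_max = 2*3465.7 = 6931.4000

6931.4000 Hz


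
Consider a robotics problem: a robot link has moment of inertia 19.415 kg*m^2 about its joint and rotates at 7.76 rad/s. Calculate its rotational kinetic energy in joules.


KE = (1/2)*I*omega^2 = 0.5*19.415*7.76^2 = 584.5624

584.5624 J


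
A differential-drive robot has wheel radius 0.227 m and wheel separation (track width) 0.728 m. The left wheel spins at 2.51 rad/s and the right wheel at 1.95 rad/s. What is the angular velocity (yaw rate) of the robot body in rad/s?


omega = r*(wR - wL)/L = 0.227*(1.95 - (2.51))/0.728 = -0.1746

-0.1746 rad/s


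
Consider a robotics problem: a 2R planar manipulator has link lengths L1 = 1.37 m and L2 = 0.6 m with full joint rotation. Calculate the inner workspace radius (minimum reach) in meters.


r_min = |L1 - L2| = |1.37 - 0.6| = 0.7700

0.7700 m


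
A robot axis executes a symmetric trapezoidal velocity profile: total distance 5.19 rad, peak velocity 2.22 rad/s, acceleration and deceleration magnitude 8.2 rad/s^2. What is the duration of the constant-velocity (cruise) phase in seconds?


t_acc = v/a = 0.270732 s, d_acc = v^2/(2a) = 0.300512 rad each
d_cruise = 5.19 - 2*0.300512 = 4.588976 rad
t_cruise = d_cruise/v = 4.588976/2.22 = 2.0671

2.0671 s


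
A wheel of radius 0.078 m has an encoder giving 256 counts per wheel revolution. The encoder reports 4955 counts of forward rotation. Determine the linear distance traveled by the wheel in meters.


revs = 4955/256 = 19.355469
d = revs * 2*pi*r = 19.355469 * 2*pi*0.078 = 9.4859

9.4859 m


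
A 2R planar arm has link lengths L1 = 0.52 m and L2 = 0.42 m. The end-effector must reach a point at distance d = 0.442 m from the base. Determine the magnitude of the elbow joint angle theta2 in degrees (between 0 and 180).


cos(th2) = (d^2 - L1^2 - L2^2)/(2*L1*L2) = (0.442^2 - 0.52^2 - 0.42^2)/(2*0.52*0.42) = -0.57563187
th2 = acos(-0.57563187) = 125.1439 deg

125.1439 degrees


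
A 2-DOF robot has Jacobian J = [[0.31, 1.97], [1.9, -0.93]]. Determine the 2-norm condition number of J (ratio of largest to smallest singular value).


JJ^T eigenvalues: trace(JJ^T) = 8.4519, det(JJ^T) = det(J)^2 = 16.25137969
s_max^2 = (8.4519 + sqrt(6.42909485))/2 = 5.49373299
s_min^2 = (8.4519 - sqrt(6.42909485))/2 = 2.95816701
kappa = s_max/s_min = sqrt(5.49373299/2.95816701) = 1.3628

1.3628


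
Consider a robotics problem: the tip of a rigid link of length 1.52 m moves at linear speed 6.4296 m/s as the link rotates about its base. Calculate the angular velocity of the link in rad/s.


omega = v / L = 6.4296 / 1.52 = 4.2300

4.2300 rad/s


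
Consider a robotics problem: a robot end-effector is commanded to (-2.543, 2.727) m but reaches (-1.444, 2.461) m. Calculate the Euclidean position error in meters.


dx = -1.444 - (-2.543) = 1.0990, dy = 2.461 - (2.727) = -0.2660
err = sqrt(1.207801 + 0.070756) = 1.1307

1.1307 m


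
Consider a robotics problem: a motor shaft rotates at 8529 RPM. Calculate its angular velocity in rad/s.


omega = 8529 * 2*pi/60 = 893.1548

893.1548 rad/s


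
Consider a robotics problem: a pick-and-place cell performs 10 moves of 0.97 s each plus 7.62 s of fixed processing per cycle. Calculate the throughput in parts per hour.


T_cycle = 10*0.97 + 7.62 = 17.3200 s
rate = 3600/T = 207.8522

207.8522 parts/hour


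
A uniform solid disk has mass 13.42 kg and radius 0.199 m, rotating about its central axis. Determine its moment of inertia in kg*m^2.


I = (1/2)*m*R^2 = 0.5*13.42*0.199^2 = 0.2657

0.2657 kg*m^2


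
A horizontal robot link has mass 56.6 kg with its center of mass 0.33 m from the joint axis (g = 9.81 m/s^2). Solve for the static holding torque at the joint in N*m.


tau = m*g*L = 56.6 * 9.81 * 0.33 = 183.2312

183.2312 N*m


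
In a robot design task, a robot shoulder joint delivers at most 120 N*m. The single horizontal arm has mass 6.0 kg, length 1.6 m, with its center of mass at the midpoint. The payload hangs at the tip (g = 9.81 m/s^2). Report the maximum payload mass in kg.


tau_arm = m_arm*g*(L/2) = 6.0*9.81*1.6/2 = 47.0880 N*m
tau_payload = tau_max - tau_arm = 120 - 47.0880 = 72.9120
m_payload = tau_payload / (g*L) = 72.9120 / (9.81*1.6) = 4.6453

4.6453 kg


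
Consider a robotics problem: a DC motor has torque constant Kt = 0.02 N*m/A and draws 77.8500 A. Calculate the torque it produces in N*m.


tau = Kt * I = 0.02*77.8500 = 1.5570

1.5570 N*m


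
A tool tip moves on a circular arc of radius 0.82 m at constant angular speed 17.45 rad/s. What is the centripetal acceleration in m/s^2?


a_c = omega^2 * r = 17.45^2 * 0.82 = 249.6920

249.6920 m/s^2


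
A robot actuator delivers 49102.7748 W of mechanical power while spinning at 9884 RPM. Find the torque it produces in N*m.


omega = 9884 * 2*pi/60 = 1035.050060 rad/s
tau = P / omega = 49102.7748 / 1035.050060 = 47.4400

47.4400 N*m


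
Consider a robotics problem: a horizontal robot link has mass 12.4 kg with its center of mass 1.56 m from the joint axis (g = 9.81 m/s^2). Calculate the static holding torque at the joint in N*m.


tau = m*g*L = 12.4 * 9.81 * 1.56 = 189.7646

189.7646 N*m


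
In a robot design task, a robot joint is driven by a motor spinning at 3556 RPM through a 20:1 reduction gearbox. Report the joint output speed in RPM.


omega_joint = omega_motor / N = 3556 / 20 = 177.8000

177.8000 RPM


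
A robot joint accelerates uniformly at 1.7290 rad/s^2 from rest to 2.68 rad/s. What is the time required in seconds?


t = delta_omega / alpha = 2.68 / 1.7290 = 1.5500

1.5500 s


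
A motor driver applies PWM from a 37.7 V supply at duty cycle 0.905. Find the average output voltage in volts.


V_avg = V_supply * D = 37.7*0.905 = 34.1185

34.1185 V


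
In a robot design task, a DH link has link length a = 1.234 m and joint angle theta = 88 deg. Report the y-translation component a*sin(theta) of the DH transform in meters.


a*sin(theta) = 1.234*sin(88 deg) = 1.2332

1.2332 m


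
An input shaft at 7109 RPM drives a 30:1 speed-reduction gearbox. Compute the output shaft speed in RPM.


omega_out = omega_in / N = 7109 / 30 = 236.9667

236.9667 RPM


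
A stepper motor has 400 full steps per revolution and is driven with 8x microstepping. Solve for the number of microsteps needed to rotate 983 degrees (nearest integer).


step_size = 360/(400*8) = 360/3200 = 0.112500 deg
n = 983/(360/3200) = 983*3200/360 = 8737.7778 -> 8738

8738 steps


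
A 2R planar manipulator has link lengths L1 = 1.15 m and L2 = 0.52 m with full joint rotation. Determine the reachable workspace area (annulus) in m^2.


r_max = L1 + L2 = 1.6700, r_min = |L1 - L2| = 0.6300
A = pi*(r_max^2 - r_min^2) = pi*(2.7889 - 0.3969) = 7.5147

7.5147 m^2


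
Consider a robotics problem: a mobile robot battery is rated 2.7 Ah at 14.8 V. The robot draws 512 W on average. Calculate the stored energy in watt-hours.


E = capacity * V = 2.7*14.8 = 39.9600

39.9600 Wh


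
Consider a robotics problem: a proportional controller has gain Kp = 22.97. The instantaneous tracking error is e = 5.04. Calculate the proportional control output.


u_P = Kp * e = 22.97 * 5.04 = 115.7688

115.7688


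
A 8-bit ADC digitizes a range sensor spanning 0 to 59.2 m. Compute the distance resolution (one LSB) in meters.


res = range / 2^n = 59.2/2^8 = 59.2/256 = 0.2313

0.2313 m


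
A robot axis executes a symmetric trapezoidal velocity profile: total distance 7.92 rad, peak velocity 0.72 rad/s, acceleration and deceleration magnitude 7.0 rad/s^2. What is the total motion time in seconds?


t_acc = v/a = 0.72/7.0 = 0.102857 s
d_acc = v^2/(2a) = 0.037029 rad (each ramp)
d_cruise = 7.92 - 2*0.037029 = 7.845942 rad
t_cruise = 7.845942/0.72 = 10.897142 s
t_total = 2*0.102857 + 10.897142 = 11.1029

11.1029 s


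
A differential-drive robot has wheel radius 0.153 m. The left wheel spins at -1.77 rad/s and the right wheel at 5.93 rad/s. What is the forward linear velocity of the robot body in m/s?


v = r*(wR + wL)/2 = 0.153*(5.93 + -1.77)/2 = 0.3182

0.3182 m/s


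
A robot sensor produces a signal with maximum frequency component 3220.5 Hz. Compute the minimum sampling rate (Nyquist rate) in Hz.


f_s,min = 2*f_max = 2*3220.5 = 6441.0000

6441.0000 Hz


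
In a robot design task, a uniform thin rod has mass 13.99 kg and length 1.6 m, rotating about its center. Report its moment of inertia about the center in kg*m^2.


I = (1/12)*m*L^2 = (1/12)*13.99*1.6^2 = 2.9845

2.9845 kg*m^2


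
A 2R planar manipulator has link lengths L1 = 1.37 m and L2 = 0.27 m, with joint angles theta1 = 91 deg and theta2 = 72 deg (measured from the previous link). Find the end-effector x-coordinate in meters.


x = L1*cos(th1) + L2*cos(th1+th2) = 1.37*cos(91 deg) + 0.27*cos(163 deg) = -0.2821

-0.2821 m


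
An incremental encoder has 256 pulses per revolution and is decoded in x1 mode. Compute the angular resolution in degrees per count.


resolution = 360 / (PPR * 1) = 360 / 256 = 1.4062

1.4062 degrees


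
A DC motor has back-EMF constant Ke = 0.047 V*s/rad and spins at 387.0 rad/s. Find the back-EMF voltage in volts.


V_emf = Ke * omega = 0.047*387.0 = 18.1890

18.1890 V


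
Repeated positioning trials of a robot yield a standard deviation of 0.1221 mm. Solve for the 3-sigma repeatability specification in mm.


repeatability = 3*sigma = 3*0.1221 = 0.3663

0.3663 mm


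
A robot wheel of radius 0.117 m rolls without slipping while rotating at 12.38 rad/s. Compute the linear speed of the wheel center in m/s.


v = omega * r = 12.38 * 0.117 = 1.4485

1.4485 m/s


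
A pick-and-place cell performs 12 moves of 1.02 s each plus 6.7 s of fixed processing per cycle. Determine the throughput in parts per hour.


T_cycle = 12*1.02 + 6.7 = 18.9400 s
rate = 3600/T = 190.0739

190.0739 parts/hour


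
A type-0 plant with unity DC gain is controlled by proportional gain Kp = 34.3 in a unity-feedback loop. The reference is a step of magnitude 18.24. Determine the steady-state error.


e_ss = R/(1 + Kp) = 18.24/(1 + 34.3) = 18.24/35.3000 = 0.5167

0.5167


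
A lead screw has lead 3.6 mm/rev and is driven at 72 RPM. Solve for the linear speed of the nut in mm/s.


v = lead * (RPM/60) = 3.6*72/60 = 4.3200

4.3200 mm/s


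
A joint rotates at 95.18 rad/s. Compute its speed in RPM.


RPM = 95.18 * 60/(2*pi) = 908.9020

908.9020 RPM


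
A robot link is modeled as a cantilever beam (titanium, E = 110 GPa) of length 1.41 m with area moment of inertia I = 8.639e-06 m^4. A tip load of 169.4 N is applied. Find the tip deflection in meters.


delta = F*L^3/(3*E*I) = 169.4*1.41^3/(3*1.100e+11*8.639e-06)
      = 474.8656374/2850870 = 1.6657e-04

1.6657e-04 m


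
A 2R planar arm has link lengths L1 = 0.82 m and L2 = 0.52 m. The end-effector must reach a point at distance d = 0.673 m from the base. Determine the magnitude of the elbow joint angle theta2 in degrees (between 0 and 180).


cos(th2) = (d^2 - L1^2 - L2^2)/(2*L1*L2) = (0.673^2 - 0.82^2 - 0.52^2)/(2*0.82*0.52) = -0.57442659
th2 = acos(-0.57442659) = 125.0595 deg

125.0595 degrees


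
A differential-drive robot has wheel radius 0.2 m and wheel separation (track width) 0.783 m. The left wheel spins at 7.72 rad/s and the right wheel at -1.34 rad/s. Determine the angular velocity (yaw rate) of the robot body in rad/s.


omega = r*(wR - wL)/L = 0.2*(-1.34 - (7.72))/0.783 = -2.3142

-2.3142 rad/s


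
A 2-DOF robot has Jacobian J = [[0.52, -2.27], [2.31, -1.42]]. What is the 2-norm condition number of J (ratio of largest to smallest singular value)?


JJ^T eigenvalues: trace(JJ^T) = 12.7758, det(JJ^T) = det(J)^2 = 20.29772809
s_max^2 = (12.7758 + sqrt(82.03015328))/2 = 10.91642496
s_min^2 = (12.7758 - sqrt(82.03015328))/2 = 1.85937504
kappa = s_max/s_min = sqrt(10.91642496/1.85937504) = 2.4230

2.4230


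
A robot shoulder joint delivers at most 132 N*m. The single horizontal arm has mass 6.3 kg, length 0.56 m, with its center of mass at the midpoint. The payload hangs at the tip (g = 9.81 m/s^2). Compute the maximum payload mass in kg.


tau_arm = m_arm*g*(L/2) = 6.3*9.81*0.56/2 = 17.3048 N*m
tau_payload = tau_max - tau_arm = 132 - 17.3048 = 114.6952
m_payload = tau_payload / (g*L) = 114.6952 / (9.81*0.56) = 20.8780

20.8780 kg


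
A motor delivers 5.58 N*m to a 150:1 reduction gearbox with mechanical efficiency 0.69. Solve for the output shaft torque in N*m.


tau_out = tau_in * N * eta = 5.58 * 150 * 0.69 = 577.5300

577.5300 N*m


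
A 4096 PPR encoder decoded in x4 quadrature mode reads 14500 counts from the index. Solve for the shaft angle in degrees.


angle = counts * 360 / (PPR*4) = 14500 * 360 / 16384 = 318.6035

318.6035 degrees


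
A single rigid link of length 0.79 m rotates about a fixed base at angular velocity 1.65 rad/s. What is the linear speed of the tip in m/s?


v = L*omega = 0.79 * 1.65 = 1.3035

1.3035 m/s


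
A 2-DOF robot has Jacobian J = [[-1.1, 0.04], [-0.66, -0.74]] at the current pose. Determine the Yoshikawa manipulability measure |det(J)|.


det(J) = -1.1*-0.74 - (0.04)*(-0.66) = 0.8404
|det(J)| = 0.8404

0.8404


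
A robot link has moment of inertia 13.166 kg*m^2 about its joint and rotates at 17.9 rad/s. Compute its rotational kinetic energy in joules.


KE = (1/2)*I*omega^2 = 0.5*13.166*17.9^2 = 2109.2590

2109.2590 J


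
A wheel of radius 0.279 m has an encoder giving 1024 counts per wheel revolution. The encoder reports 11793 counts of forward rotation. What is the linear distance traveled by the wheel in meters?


revs = 11793/1024 = 11.516602
d = revs * 2*pi*r = 11.516602 * 2*pi*0.279 = 20.1887

20.1887 m


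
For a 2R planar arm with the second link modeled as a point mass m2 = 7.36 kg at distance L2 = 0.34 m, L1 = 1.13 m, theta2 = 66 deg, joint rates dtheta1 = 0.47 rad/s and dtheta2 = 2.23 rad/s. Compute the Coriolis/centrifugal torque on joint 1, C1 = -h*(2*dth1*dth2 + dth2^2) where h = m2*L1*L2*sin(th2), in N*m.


h = m2*L1*L2*sin(th2) = 7.36*1.13*0.34*sin(66 deg) = 2.583243
C1 = -h*(2*0.47*2.23 + 2.23^2) = -2.583243*7.0691 = -18.2612

-18.2612 N*m


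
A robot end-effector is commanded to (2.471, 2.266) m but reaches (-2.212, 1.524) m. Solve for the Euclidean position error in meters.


dx = -2.212 - (2.471) = -4.6830, dy = 1.524 - (2.266) = -0.7420
err = sqrt(21.930489 + 0.550564) = 4.7414

4.7414 m
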